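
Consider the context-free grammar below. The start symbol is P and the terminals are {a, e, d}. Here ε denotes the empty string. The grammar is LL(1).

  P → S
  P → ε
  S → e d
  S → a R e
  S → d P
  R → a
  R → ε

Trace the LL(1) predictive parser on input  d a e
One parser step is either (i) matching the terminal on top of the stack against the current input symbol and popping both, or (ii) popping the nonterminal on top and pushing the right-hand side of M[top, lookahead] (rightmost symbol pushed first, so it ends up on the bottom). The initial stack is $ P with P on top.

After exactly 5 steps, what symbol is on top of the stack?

step 1: stack=$ P  input=d a e $  — expand P → S
step 2: stack=$ S  input=d a e $  — expand S → d P
step 3: stack=$ P d  input=d a e $  — match d
step 4: stack=$ P  input=a e $  — expand P → S
step 5: stack=$ S  input=a e $  — expand S → a R e
Stack after step 5: $ e R a (top = a).

a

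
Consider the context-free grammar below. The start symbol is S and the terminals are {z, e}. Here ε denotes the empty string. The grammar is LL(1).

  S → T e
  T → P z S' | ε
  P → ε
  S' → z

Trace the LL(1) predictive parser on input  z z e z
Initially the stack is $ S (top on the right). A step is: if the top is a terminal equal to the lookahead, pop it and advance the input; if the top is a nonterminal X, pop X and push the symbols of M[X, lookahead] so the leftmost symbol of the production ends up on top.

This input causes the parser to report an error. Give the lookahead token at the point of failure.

step 1: stack=$ S  input=z z e z $  — expand S → T e
step 2: stack=$ e T  input=z z e z $  — expand T → P z S'
step 3: stack=$ e S' z P  input=z z e z $  — expand P → ε
step 4: stack=$ e S' z  input=z z e z $  — match z
step 5: stack=$ e S'  input=z e z $  — expand S' → z
step 6: stack=$ e z  input=z e z $  — match z
step 7: stack=$ e  input=e z $  — match e
step 8: stack=$  input=z $  — error: stack empty but input remains

z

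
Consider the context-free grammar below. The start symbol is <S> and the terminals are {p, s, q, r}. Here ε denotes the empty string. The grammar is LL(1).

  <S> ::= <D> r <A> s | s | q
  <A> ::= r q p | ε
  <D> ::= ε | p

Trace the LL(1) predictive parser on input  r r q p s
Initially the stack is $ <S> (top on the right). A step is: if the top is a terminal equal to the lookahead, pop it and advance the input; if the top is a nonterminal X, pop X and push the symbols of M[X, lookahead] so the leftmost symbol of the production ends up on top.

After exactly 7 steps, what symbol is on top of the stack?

     Stack          Input        Action
  1  $ <S>          r r q p s $  expand <S> ::= <D> r <A> s
  2  $ s <A> r <D>  r r q p s $  expand <D> ::= ε
  3  $ s <A> r      r r q p s $  match r
  4  $ s <A>        r q p s $    expand <A> ::= r q p
  5  $ s p q r      r q p s $    match r
  6  $ s p q        q p s $      match q
  7  $ s p          p s $        match p
Stack after step 7: $ s (top = s).

s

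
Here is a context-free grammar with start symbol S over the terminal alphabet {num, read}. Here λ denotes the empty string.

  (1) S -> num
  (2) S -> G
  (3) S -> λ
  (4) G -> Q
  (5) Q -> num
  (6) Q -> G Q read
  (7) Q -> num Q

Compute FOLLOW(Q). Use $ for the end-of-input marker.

{$, num, read}

FIRST(S) = {λ, num}  (via G)
FIRST(G) = {num}  (via Q)
FIRST(Q) = {num}  (via G Q read)
FOLLOW(S) includes $ since S is the start symbol.
FOLLOW(S): S appears on no right-hand side. Thus FOLLOW(S) = {$}.
FOLLOW(G): in S->G, the suffix after G is empty, so FOLLOW(G) ⊇ FOLLOW(S) = {$}; in Q->G Q read, G is followed by Q read with FIRST {num}. Thus FOLLOW(G) = {$, num}.
FOLLOW(Q): in G->Q, the suffix after Q is empty, so FOLLOW(Q) ⊇ FOLLOW(G) = {$, num}; in Q->G Q read, Q is followed by read with FIRST {read}; in Q->num Q, the suffix after Q is empty (adds nothing new). Thus FOLLOW(Q) = {$, num, read}.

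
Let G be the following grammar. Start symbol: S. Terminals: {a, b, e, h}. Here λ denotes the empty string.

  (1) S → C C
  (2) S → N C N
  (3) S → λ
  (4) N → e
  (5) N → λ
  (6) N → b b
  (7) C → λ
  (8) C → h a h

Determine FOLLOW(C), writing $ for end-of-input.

FIRST(N): from N→e we get {e}; from N→λ we get {λ}; from N→b b we get {b}. So FIRST(N) = {λ, b, e}.
FIRST(C): from C→λ we get {λ}; from C→h a h we get {h}. So FIRST(C) = {λ, h}.
FIRST(S): from S→C C we get {λ, h}; from S→N C N we get {λ, b, e, h}; from S→λ we get {λ}. So FIRST(S) = {λ, b, e, h}.
FOLLOW(S) includes $ since S is the start symbol.
FOLLOW(S): S appears on no right-hand side. Thus FOLLOW(S) = {$}.
FOLLOW(N): in S→N C N (occurrence 1), N is followed by C N with FIRST {λ, b, e, h}; in S→N C N (occurrence 1), the suffix after N is nullable, so FOLLOW(N) ⊇ FOLLOW(S) = {$}; in S→N C N (occurrence 2), the suffix after N is empty, so FOLLOW(N) ⊇ FOLLOW(S) = {$}. Thus FOLLOW(N) = {$, b, e, h}.
FOLLOW(C): in S→C C (occurrence 1), C is followed by C with FIRST {λ, h}; in S→C C (occurrence 1), the suffix after C is nullable, so FOLLOW(C) ⊇ FOLLOW(S) = {$}; in S→C C (occurrence 2), the suffix after C is empty, so FOLLOW(C) ⊇ FOLLOW(S) = {$}; in S→N C N, C is followed by N with FIRST {λ, b, e}; in S→N C N, the suffix after C is nullable, so FOLLOW(C) ⊇ FOLLOW(S) = {$}. Thus FOLLOW(C) = {$, b, e, h}.

{$, b, e, h}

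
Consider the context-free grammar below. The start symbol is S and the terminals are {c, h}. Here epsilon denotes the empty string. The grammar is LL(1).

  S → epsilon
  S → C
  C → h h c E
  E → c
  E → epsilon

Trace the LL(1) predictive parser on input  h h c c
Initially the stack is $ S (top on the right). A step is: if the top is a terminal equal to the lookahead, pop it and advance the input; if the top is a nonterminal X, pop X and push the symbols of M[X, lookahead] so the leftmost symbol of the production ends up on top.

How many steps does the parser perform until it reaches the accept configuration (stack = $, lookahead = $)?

     Stack      Input      Action
  1  $ S        h h c c $  expand S → C
  2  $ C        h h c c $  expand C → h h c E
  3  $ E c h h  h h c c $  match h
  4  $ E c h    h c c $    match h
  5  $ E c      c c $      match c
  6  $ E        c $        expand E → c
  7  $ c        c $        match c
Accept reached after 7 steps.

7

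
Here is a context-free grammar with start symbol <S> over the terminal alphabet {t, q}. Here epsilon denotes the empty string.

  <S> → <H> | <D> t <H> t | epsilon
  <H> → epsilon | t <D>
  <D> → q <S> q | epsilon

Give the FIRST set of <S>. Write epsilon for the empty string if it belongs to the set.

{epsilon, q, t}

FIRST(<H>) = {epsilon, t}
FIRST(<D>) = {epsilon, q}
FIRST(<S>) = {epsilon, q, t}  (via <H>, <D> t <H> t)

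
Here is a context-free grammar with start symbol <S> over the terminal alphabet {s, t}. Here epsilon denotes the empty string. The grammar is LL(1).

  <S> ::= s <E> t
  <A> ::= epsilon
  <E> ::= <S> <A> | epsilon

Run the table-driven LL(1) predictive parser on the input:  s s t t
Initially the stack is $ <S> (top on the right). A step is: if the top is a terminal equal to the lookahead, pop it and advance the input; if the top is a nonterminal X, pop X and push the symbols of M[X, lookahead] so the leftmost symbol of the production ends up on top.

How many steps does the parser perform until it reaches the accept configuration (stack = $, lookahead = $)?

9

     Stack            Input      Action
  1  $ <S>            s s t t $  expand <S> ::= s <E> t
  2  $ t <E> s        s s t t $  match s
  3  $ t <E>          s t t $    expand <E> ::= <S> <A>
  4  $ t <A> <S>      s t t $    expand <S> ::= s <E> t
  5  $ t <A> t <E> s  s t t $    match s
  6  $ t <A> t <E>    t t $      expand <E> ::= epsilon
  7  $ t <A> t        t t $      match t
  8  $ t <A>          t $        expand <A> ::= epsilon
  9  $ t              t $        match t
Accept reached after 9 steps.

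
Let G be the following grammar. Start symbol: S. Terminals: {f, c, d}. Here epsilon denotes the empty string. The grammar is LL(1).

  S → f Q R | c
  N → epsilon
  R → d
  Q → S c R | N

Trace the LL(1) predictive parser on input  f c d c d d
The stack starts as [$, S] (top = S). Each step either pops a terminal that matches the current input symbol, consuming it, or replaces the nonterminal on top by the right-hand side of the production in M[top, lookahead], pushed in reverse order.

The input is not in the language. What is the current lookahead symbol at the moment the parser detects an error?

     Stack      Input          Action
  1  $ S        f c d c d d $  expand S → f Q R
  2  $ R Q f    f c d c d d $  match f
  3  $ R Q      c d c d d $    expand Q → S c R
  4  $ R R c S  c d c d d $    expand S → c
  5  $ R R c c  c d c d d $    match c
  6  $ R R c    d c d d $      error: top is terminal c but lookahead is d

d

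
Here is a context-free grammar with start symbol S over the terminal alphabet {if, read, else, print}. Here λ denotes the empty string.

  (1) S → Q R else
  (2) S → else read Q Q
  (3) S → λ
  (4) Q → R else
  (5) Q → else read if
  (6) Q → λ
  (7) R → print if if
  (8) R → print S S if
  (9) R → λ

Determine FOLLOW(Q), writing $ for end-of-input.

{$, else, if, print}

FIRST(R) = {λ, print}
FIRST(Q) = {λ, else, print}  (via R else)
FIRST(S) = {λ, else, print}  (via Q R else)
FOLLOW(S) includes $ since S is the start symbol.
FOLLOW(S): in R→print S S if (occurrence 1), S is followed by S if with FIRST {else, if, print}; in R→print S S if (occurrence 2), S is followed by if with FIRST {if}. Thus FOLLOW(S) = {$, else, if, print}.
FOLLOW(Q): in S→Q R else, Q is followed by R else with FIRST {else, print}; in S→else read Q Q (occurrence 1), Q is followed by Q with FIRST {λ, else, print}; in S→else read Q Q (occurrence 1), the suffix after Q is nullable, so FOLLOW(Q) ⊇ FOLLOW(S) = {$, else, if, print}; in S→else read Q Q (occurrence 2), the suffix after Q is empty, so FOLLOW(Q) ⊇ FOLLOW(S) = {$, else, if, print}. Thus FOLLOW(Q) = {$, else, if, print}.
FOLLOW(R): in S→Q R else, R is followed by else with FIRST {else}; in Q→R else, R is followed by else with FIRST {else}. Thus FOLLOW(R) = {else}.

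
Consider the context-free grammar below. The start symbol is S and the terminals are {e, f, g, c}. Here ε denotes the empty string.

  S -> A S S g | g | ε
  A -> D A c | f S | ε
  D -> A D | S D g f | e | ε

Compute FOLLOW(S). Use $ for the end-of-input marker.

{$, c, e, f, g}

FIRST(S): from S->A S S g we get {c, e, f, g}; from S->g we get {g}; from S->ε we get {ε}. So FIRST(S) = {ε, c, e, f, g}.
FIRST(A): from A->D A c we get {c, e, f, g}; from A->f S we get {f}; from A->ε we get {ε}. So FIRST(A) = {ε, c, e, f, g}.
FIRST(D): from D->A D we get {ε, c, e, f, g}; from D->S D g f we get {c, e, f, g}; from D->e we get {e}; from D->ε we get {ε}. So FIRST(D) = {ε, c, e, f, g}.
FOLLOW(S) includes $ since S is the start symbol.
FOLLOW(D): in A->D A c, D is followed by A c with FIRST {c, e, f, g}; in D->A D, the suffix after D is empty (adds nothing new); in D->S D g f, D is followed by g f with FIRST {g}. Thus FOLLOW(D) = {c, e, f, g}.
FOLLOW(A): in S->A S S g, A is followed by S S g with FIRST {c, e, f, g}; in A->D A c, A is followed by c with FIRST {c}; in D->A D, A is followed by D with FIRST {ε, c, e, f, g}; in D->A D, the suffix after A is nullable, so FOLLOW(A) ⊇ FOLLOW(D) = {c, e, f, g}. Thus FOLLOW(A) = {c, e, f, g}.
FOLLOW(S): in S->A S S g (occurrence 1), S is followed by S g with FIRST {c, e, f, g}; in S->A S S g (occurrence 2), S is followed by g with FIRST {g}; in A->f S, the suffix after S is empty, so FOLLOW(S) ⊇ FOLLOW(A) = {c, e, f, g}; in D->S D g f, S is followed by D g f with FIRST {c, e, f, g}. Thus FOLLOW(S) = {$, c, e, f, g}.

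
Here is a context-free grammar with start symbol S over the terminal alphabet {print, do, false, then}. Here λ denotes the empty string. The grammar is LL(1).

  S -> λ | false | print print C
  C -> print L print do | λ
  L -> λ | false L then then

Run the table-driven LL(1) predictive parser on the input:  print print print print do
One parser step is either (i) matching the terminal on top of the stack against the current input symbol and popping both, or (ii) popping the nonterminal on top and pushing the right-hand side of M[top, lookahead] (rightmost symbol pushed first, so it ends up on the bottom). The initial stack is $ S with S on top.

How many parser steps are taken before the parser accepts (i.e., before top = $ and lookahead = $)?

8

     Stack               Input                         Action
  1  $ S                 print print print print do $  expand S -> print print C
  2  $ C print print     print print print print do $  match print
  3  $ C print           print print print do $        match print
  4  $ C                 print print do $              expand C -> print L print do
  5  $ do print L print  print print do $              match print
  6  $ do print L        print do $                    expand L -> λ
  7  $ do print          print do $                    match print
  8  $ do                do $                          match do
Accept reached after 8 steps.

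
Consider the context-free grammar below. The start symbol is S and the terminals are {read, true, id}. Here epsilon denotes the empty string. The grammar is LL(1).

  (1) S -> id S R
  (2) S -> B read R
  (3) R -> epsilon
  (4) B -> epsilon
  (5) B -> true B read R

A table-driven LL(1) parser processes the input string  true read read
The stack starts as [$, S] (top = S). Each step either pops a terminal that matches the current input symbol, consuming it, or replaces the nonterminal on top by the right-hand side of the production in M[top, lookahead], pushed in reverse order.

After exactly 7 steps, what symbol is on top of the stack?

R

step 1: stack=$ S  input=true read read $  — expand S -> B read R
step 2: stack=$ R read B  input=true read read $  — expand B -> true B read R
step 3: stack=$ R read R read B true  input=true read read $  — match true
step 4: stack=$ R read R read B  input=read read $  — expand B -> epsilon
step 5: stack=$ R read R read  input=read read $  — match read
step 6: stack=$ R read R  input=read $  — expand R -> epsilon
step 7: stack=$ R read  input=read $  — match read
Stack after step 7: $ R (top = R).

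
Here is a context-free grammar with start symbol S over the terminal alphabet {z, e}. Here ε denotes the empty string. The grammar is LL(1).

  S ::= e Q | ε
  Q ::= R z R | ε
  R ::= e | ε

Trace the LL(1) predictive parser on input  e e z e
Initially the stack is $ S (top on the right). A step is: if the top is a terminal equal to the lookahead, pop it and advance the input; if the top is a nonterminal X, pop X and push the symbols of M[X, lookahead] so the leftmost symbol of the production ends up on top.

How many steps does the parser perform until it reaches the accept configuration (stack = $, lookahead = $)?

step 1: stack=$ S  input=e e z e $  — expand S ::= e Q
step 2: stack=$ Q e  input=e e z e $  — match e
step 3: stack=$ Q  input=e z e $  — expand Q ::= R z R
step 4: stack=$ R z R  input=e z e $  — expand R ::= e
step 5: stack=$ R z e  input=e z e $  — match e
step 6: stack=$ R z  input=z e $  — match z
step 7: stack=$ R  input=e $  — expand R ::= e
step 8: stack=$ e  input=e $  — match e
Accept reached after 8 steps.

8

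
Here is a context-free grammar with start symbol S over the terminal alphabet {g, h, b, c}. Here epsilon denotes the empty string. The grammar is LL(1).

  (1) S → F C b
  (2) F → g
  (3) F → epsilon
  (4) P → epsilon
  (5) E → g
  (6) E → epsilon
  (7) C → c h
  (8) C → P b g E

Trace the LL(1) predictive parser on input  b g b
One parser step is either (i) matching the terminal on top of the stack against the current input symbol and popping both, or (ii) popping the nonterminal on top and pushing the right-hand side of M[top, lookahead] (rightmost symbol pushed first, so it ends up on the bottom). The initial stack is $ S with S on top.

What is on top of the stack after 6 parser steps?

E

step 1: stack=$ S  input=b g b $  — expand S → F C b
step 2: stack=$ b C F  input=b g b $  — expand F → epsilon
step 3: stack=$ b C  input=b g b $  — expand C → P b g E
step 4: stack=$ b E g b P  input=b g b $  — expand P → epsilon
step 5: stack=$ b E g b  input=b g b $  — match b
step 6: stack=$ b E g  input=g b $  — match g
Stack after step 6: $ b E (top = E).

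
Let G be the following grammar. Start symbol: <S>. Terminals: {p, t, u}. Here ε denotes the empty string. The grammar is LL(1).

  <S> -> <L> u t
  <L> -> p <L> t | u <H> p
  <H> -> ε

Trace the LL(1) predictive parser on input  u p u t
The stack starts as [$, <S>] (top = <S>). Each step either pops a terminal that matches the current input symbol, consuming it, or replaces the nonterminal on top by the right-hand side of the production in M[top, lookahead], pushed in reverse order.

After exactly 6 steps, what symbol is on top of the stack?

t

     Stack          Input      Action
  1  $ <S>          u p u t $  expand <S> -> <L> u t
  2  $ t u <L>      u p u t $  expand <L> -> u <H> p
  3  $ t u p <H> u  u p u t $  match u
  4  $ t u p <H>    p u t $    expand <H> -> ε
  5  $ t u p        p u t $    match p
  6  $ t u          u t $      match u
Stack after step 6: $ t (top = t).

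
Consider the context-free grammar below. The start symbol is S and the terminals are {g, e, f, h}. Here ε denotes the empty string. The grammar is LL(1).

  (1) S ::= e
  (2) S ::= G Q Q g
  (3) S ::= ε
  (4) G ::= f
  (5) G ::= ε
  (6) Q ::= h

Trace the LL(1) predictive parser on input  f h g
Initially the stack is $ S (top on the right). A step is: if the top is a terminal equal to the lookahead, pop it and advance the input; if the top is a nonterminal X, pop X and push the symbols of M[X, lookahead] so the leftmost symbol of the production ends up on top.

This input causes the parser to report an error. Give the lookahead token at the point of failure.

step 1: stack=$ S  input=f h g $  — expand S ::= G Q Q g
step 2: stack=$ g Q Q G  input=f h g $  — expand G ::= f
step 3: stack=$ g Q Q f  input=f h g $  — match f
step 4: stack=$ g Q Q  input=h g $  — expand Q ::= h
step 5: stack=$ g Q h  input=h g $  — match h
step 6: stack=$ g Q  input=g $  — error: M[Q, g] is empty

g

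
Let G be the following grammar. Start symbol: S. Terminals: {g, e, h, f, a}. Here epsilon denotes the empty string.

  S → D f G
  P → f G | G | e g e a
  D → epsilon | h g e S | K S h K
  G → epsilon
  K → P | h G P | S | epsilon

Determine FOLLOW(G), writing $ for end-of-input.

{$, e, f, h}

FIRST(G): from G→epsilon we get {epsilon}. So FIRST(G) = {epsilon}.
FIRST(P): from P→f G we get {f}; from P→G we get {epsilon}; from P→e g e a we get {e}. So FIRST(P) = {epsilon, e, f}.
FIRST(S): from S→D f G we get {e, f, h}. So FIRST(S) = {e, f, h}.
FIRST(K): from K→P we get {epsilon, e, f}; from K→h G P we get {h}; from K→S we get {e, f, h}; from K→epsilon we get {epsilon}. So FIRST(K) = {epsilon, e, f, h}.
FIRST(D): from D→epsilon we get {epsilon}; from D→h g e S we get {h}; from D→K S h K we get {e, f, h}. So FIRST(D) = {epsilon, e, f, h}.
FOLLOW(S) includes $ since S is the start symbol.
FOLLOW(D): in S→D f G, D is followed by f G with FIRST {f}. Thus FOLLOW(D) = {f}.
FOLLOW(K): in D→K S h K (occurrence 1), K is followed by S h K with FIRST {e, f, h}; in D→K S h K (occurrence 2), the suffix after K is empty, so FOLLOW(K) ⊇ FOLLOW(D) = {f}. Thus FOLLOW(K) = {e, f, h}.
FOLLOW(S): in D→h g e S, the suffix after S is empty, so FOLLOW(S) ⊇ FOLLOW(D) = {f}; in D→K S h K, S is followed by h K with FIRST {h}; in K→S, the suffix after S is empty, so FOLLOW(S) ⊇ FOLLOW(K) = {e, f, h}. Thus FOLLOW(S) = {$, e, f, h}.
FOLLOW(P): in K→P, the suffix after P is empty, so FOLLOW(P) ⊇ FOLLOW(K) = {e, f, h}; in K→h G P, the suffix after P is empty, so FOLLOW(P) ⊇ FOLLOW(K) = {e, f, h}. Thus FOLLOW(P) = {e, f, h}.
FOLLOW(G): in S→D f G, the suffix after G is empty, so FOLLOW(G) ⊇ FOLLOW(S) = {$, e, f, h}; in P→f G, the suffix after G is empty, so FOLLOW(G) ⊇ FOLLOW(P) = {e, f, h}; in P→G, the suffix after G is empty, so FOLLOW(G) ⊇ FOLLOW(P) = {e, f, h}; in K→h G P, G is followed by P with FIRST {epsilon, e, f}; in K→h G P, the suffix after G is nullable, so FOLLOW(G) ⊇ FOLLOW(K) = {e, f, h}. Thus FOLLOW(G) = {$, e, f, h}.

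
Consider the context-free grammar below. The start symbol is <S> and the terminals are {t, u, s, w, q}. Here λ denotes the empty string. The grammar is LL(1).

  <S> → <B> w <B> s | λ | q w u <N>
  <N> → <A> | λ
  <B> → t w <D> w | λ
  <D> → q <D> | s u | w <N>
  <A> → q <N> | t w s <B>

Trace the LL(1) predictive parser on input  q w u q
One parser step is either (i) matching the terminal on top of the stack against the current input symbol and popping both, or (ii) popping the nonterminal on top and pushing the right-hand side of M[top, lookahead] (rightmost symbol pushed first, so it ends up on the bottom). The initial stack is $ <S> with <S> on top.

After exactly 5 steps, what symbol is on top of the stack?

     Stack        Input      Action
  1  $ <S>        q w u q $  expand <S> → q w u <N>
  2  $ <N> u w q  q w u q $  match q
  3  $ <N> u w    w u q $    match w
  4  $ <N> u      u q $      match u
  5  $ <N>        q $        expand <N> → <A>
Stack after step 5: $ <A> (top = <A>).

<A>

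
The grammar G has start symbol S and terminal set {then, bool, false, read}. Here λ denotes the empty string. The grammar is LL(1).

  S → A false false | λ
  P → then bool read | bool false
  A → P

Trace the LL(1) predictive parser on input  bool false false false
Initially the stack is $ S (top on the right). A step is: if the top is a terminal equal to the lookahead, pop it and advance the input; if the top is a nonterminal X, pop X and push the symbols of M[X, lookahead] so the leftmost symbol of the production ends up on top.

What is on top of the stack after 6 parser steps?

     Stack                     Input                     Action
  1  $ S                       bool false false false $  expand S → A false false
  2  $ false false A           bool false false false $  expand A → P
  3  $ false false P           bool false false false $  expand P → bool false
  4  $ false false false bool  bool false false false $  match bool
  5  $ false false false       false false false $       match false
  6  $ false false             false false $             match false
Stack after step 6: $ false (top = false).

false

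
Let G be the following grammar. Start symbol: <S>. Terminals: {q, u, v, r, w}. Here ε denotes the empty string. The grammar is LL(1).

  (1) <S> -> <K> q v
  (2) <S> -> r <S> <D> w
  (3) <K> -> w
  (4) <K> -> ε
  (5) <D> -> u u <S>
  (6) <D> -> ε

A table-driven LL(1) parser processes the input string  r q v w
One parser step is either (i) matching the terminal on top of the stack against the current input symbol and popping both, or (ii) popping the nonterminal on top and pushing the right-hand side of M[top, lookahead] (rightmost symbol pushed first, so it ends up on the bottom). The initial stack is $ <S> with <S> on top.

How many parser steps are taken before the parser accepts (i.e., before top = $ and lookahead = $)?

step 1: stack=$ <S>  input=r q v w $  — expand <S> -> r <S> <D> w
step 2: stack=$ w <D> <S> r  input=r q v w $  — match r
step 3: stack=$ w <D> <S>  input=q v w $  — expand <S> -> <K> q v
step 4: stack=$ w <D> v q <K>  input=q v w $  — expand <K> -> ε
step 5: stack=$ w <D> v q  input=q v w $  — match q
step 6: stack=$ w <D> v  input=v w $  — match v
step 7: stack=$ w <D>  input=w $  — expand <D> -> ε
step 8: stack=$ w  input=w $  — match w
Accept reached after 8 steps.

8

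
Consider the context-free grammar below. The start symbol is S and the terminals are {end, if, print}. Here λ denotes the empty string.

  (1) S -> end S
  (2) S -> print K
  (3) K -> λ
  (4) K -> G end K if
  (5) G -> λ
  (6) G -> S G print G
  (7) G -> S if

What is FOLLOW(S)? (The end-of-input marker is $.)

FIRST(S) = {end, print}
FIRST(G) = {λ, end, print}  (via S G print G, S if)
FIRST(K) = {λ, end, print}  (via G end K if)
FOLLOW(S) includes $ since S is the start symbol.
FOLLOW(S): in S->end S, the suffix after S is empty (adds nothing new); in G->S G print G, S is followed by G print G with FIRST {end, print}; in G->S if, S is followed by if with FIRST {if}. Thus FOLLOW(S) = {$, end, if, print}.
FOLLOW(K): in S->print K, the suffix after K is empty, so FOLLOW(K) ⊇ FOLLOW(S) = {$, end, if, print}; in K->G end K if, K is followed by if with FIRST {if}. Thus FOLLOW(K) = {$, end, if, print}.
FOLLOW(G): in K->G end K if, G is followed by end K if with FIRST {end}; in G->S G print G (occurrence 1), G is followed by print G with FIRST {print}; in G->S G print G (occurrence 2), the suffix after G is empty (adds nothing new). Thus FOLLOW(G) = {end, print}.

{$, end, if, print}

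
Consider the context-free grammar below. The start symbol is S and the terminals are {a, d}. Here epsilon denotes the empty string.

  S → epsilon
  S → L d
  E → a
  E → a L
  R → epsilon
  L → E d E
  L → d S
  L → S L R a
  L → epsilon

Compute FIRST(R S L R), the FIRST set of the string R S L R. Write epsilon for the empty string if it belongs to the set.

{epsilon, a, d}

FIRST(E): from E→a we get {a}; from E→a L we get {a}. So FIRST(E) = {a}.
FIRST(R): from R→epsilon we get {epsilon}. So FIRST(R) = {epsilon}.
FIRST(S): from S→epsilon we get {epsilon}; from S→L d we get {a, d}. So FIRST(S) = {epsilon, a, d}.
FIRST(L): from L→E d E we get {a}; from L→d S we get {d}; from L→S L R a we get {a, d}; from L→epsilon we get {epsilon}. So FIRST(L) = {epsilon, a, d}.
FIRST(R S L R): take FIRST of each symbol in turn, carrying on past any symbol whose FIRST contains epsilon; result {epsilon, a, d}.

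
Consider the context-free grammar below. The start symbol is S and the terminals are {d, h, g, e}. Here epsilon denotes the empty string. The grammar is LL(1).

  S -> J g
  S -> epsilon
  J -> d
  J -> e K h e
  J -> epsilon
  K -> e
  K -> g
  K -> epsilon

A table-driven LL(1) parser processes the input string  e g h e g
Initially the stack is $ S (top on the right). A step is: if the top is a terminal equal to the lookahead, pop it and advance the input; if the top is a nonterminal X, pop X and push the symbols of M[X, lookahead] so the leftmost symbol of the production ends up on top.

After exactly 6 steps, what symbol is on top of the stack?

e

step 1: stack=$ S  input=e g h e g $  — expand S -> J g
step 2: stack=$ g J  input=e g h e g $  — expand J -> e K h e
step 3: stack=$ g e h K e  input=e g h e g $  — match e
step 4: stack=$ g e h K  input=g h e g $  — expand K -> g
step 5: stack=$ g e h g  input=g h e g $  — match g
step 6: stack=$ g e h  input=h e g $  — match h
Stack after step 6: $ g e (top = e).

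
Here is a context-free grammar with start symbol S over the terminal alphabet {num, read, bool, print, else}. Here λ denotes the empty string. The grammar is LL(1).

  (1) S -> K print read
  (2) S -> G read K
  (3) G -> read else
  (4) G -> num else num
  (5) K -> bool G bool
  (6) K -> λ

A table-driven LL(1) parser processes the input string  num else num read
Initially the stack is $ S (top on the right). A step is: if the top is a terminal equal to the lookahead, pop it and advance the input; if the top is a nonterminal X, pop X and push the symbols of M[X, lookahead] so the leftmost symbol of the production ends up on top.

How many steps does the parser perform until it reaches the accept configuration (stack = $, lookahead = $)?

7

     Stack                  Input                Action
  1  $ S                    num else num read $  expand S -> G read K
  2  $ K read G             num else num read $  expand G -> num else num
  3  $ K read num else num  num else num read $  match num
  4  $ K read num else      else num read $      match else
  5  $ K read num           num read $           match num
  6  $ K read               read $               match read
  7  $ K                    $                    expand K -> λ
Accept reached after 7 steps.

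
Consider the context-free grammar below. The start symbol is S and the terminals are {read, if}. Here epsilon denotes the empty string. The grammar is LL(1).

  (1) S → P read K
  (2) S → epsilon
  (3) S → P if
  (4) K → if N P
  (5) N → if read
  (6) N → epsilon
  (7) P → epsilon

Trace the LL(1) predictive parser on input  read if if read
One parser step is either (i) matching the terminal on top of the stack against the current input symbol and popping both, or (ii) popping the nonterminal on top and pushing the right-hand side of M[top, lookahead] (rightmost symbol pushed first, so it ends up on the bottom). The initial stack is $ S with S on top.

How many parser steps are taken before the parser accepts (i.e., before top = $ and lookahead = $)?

9

step 1: stack=$ S  input=read if if read $  — expand S → P read K
step 2: stack=$ K read P  input=read if if read $  — expand P → epsilon
step 3: stack=$ K read  input=read if if read $  — match read
step 4: stack=$ K  input=if if read $  — expand K → if N P
step 5: stack=$ P N if  input=if if read $  — match if
step 6: stack=$ P N  input=if read $  — expand N → if read
step 7: stack=$ P read if  input=if read $  — match if
step 8: stack=$ P read  input=read $  — match read
step 9: stack=$ P  input=$  — expand P → epsilon
Accept reached after 9 steps.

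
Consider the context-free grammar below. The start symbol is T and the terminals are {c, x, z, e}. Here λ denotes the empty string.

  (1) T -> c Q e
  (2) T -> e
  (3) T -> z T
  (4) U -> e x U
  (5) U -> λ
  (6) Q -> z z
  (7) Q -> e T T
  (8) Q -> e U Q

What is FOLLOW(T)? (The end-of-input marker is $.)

{$, c, e, z}

FIRST(T) = {c, e, z}
FIRST(U) = {λ, e}
FIRST(Q) = {e, z}
FOLLOW(T) includes $ since T is the start symbol.
FOLLOW(U): in U->e x U, the suffix after U is empty (adds nothing new); in Q->e U Q, U is followed by Q with FIRST {e, z}. Thus FOLLOW(U) = {e, z}.
FOLLOW(Q): in T->c Q e, Q is followed by e with FIRST {e}; in Q->e U Q, the suffix after Q is empty (adds nothing new). Thus FOLLOW(Q) = {e}.
FOLLOW(T): in T->z T, the suffix after T is empty (adds nothing new); in Q->e T T (occurrence 1), T is followed by T with FIRST {c, e, z}; in Q->e T T (occurrence 2), the suffix after T is empty, so FOLLOW(T) ⊇ FOLLOW(Q) = {e}. Thus FOLLOW(T) = {$, c, e, z}.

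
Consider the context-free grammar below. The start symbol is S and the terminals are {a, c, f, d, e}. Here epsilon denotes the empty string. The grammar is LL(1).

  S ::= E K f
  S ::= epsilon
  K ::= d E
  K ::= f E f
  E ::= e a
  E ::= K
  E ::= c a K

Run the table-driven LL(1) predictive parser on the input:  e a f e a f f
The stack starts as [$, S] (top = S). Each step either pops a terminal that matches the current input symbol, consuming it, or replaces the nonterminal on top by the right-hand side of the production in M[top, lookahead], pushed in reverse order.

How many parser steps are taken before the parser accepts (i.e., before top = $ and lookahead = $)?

11

step 1: stack=$ S  input=e a f e a f f $  — expand S ::= E K f
step 2: stack=$ f K E  input=e a f e a f f $  — expand E ::= e a
step 3: stack=$ f K a e  input=e a f e a f f $  — match e
step 4: stack=$ f K a  input=a f e a f f $  — match a
step 5: stack=$ f K  input=f e a f f $  — expand K ::= f E f
step 6: stack=$ f f E f  input=f e a f f $  — match f
step 7: stack=$ f f E  input=e a f f $  — expand E ::= e a
step 8: stack=$ f f a e  input=e a f f $  — match e
step 9: stack=$ f f a  input=a f f $  — match a
step 10: stack=$ f f  input=f f $  — match f
step 11: stack=$ f  input=f $  — match f
Accept reached after 11 steps.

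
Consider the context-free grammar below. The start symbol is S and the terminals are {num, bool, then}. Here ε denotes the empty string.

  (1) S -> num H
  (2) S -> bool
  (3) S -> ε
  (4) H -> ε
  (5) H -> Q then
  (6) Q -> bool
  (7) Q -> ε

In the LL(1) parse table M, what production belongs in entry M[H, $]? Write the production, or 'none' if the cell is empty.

FIRST(S) = {ε, bool, num}
FIRST(Q) = {ε, bool}
FIRST(H) = {ε, bool, then}  (via Q then)
FOLLOW(S) includes $ since S is the start symbol.
FOLLOW(S): S appears on no right-hand side. Thus FOLLOW(S) = {$}.
FOLLOW(H): in S->num H, the suffix after H is empty, so FOLLOW(H) ⊇ FOLLOW(S) = {$}. Thus FOLLOW(H) = {$}.
For H -> ε: FIRST(ε) = {ε}, so it goes in M[H, t] for t ∈ {}; since ε ∈ FIRST, also for every t ∈ FOLLOW(H) = {$}.
For H -> Q then: FIRST(Q then) = {bool, then}, so it goes in M[H, t] for t ∈ {bool, then}.

H -> ε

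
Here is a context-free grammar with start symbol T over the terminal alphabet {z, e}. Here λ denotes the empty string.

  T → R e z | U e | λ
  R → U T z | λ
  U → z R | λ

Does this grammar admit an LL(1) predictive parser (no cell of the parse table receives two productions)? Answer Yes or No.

FIRST(T) = {λ, e, z}
FIRST(R) = {λ, e, z}
FIRST(U) = {λ, z}
FOLLOW(T) = {$, z}
FOLLOW(R) = {e, z}
FOLLOW(U) = {e, z}
Cell M[R, e] receives both R → U T z and R → λ — the grammar is not LL(1).

No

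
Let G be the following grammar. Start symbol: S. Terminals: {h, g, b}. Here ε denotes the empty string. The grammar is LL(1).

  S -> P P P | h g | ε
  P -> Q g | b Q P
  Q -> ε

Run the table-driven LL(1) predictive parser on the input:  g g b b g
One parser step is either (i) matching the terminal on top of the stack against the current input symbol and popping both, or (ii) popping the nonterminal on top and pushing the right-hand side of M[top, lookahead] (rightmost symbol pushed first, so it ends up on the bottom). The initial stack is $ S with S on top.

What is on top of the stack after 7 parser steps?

     Stack      Input        Action
  1  $ S        g g b b g $  expand S -> P P P
  2  $ P P P    g g b b g $  expand P -> Q g
  3  $ P P g Q  g g b b g $  expand Q -> ε
  4  $ P P g    g g b b g $  match g
  5  $ P P      g b b g $    expand P -> Q g
  6  $ P g Q    g b b g $    expand Q -> ε
  7  $ P g      g b b g $    match g
Stack after step 7: $ P (top = P).

P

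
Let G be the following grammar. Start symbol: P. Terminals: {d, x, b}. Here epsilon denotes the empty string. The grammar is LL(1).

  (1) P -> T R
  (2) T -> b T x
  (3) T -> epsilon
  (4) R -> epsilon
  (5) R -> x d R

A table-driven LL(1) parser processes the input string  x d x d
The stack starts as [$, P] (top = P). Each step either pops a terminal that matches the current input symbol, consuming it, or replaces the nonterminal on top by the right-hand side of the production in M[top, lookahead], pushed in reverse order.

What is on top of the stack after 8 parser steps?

R

     Stack    Input      Action
  1  $ P      x d x d $  expand P -> T R
  2  $ R T    x d x d $  expand T -> epsilon
  3  $ R      x d x d $  expand R -> x d R
  4  $ R d x  x d x d $  match x
  5  $ R d    d x d $    match d
  6  $ R      x d $      expand R -> x d R
  7  $ R d x  x d $      match x
  8  $ R d    d $        match d
Stack after step 8: $ R (top = R).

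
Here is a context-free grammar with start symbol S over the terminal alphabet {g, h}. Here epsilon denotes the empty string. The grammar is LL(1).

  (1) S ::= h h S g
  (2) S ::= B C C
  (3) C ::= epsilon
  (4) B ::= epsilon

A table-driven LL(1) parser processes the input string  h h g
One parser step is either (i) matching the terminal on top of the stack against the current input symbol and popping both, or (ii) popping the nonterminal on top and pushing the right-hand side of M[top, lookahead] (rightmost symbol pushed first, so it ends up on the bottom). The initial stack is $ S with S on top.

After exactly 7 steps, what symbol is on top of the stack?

g

step 1: stack=$ S  input=h h g $  — expand S ::= h h S g
step 2: stack=$ g S h h  input=h h g $  — match h
step 3: stack=$ g S h  input=h g $  — match h
step 4: stack=$ g S  input=g $  — expand S ::= B C C
step 5: stack=$ g C C B  input=g $  — expand B ::= epsilon
step 6: stack=$ g C C  input=g $  — expand C ::= epsilon
step 7: stack=$ g C  input=g $  — expand C ::= epsilon
Stack after step 7: $ g (top = g).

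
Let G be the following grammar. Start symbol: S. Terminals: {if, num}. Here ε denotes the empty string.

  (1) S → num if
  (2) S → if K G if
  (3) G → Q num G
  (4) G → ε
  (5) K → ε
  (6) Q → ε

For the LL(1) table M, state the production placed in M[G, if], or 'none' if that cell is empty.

G → ε

FIRST(S) = {if, num}
FIRST(K) = {ε}
FIRST(Q) = {ε}
FIRST(G) = {ε, num}  (via Q num G)
FOLLOW(S) includes $ since S is the start symbol.
FOLLOW(G): in S→if K G if, G is followed by if with FIRST {if}; in G→Q num G, the suffix after G is empty (adds nothing new). Thus FOLLOW(G) = {if}.
For G → Q num G: FIRST(Q num G) = {num}, so it goes in M[G, t] for t ∈ {num}.
For G → ε: FIRST(ε) = {ε}, so it goes in M[G, t] for t ∈ {}; since ε ∈ FIRST, also for every t ∈ FOLLOW(G) = {if}.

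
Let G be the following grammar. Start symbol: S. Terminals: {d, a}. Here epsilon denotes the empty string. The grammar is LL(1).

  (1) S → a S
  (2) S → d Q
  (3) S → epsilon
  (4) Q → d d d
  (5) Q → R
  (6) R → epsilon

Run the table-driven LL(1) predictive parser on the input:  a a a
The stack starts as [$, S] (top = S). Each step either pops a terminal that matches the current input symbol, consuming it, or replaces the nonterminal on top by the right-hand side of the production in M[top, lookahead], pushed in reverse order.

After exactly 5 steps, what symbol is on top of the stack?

     Stack  Input    Action
  1  $ S    a a a $  expand S → a S
  2  $ S a  a a a $  match a
  3  $ S    a a $    expand S → a S
  4  $ S a  a a $    match a
  5  $ S    a $      expand S → a S
Stack after step 5: $ S a (top = a).

a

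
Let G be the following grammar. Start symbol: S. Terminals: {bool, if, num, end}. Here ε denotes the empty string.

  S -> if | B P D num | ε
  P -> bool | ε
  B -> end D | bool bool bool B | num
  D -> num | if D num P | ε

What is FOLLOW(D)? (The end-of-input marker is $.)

{bool, if, num}

FIRST(P): from P->bool we get {bool}; from P->ε we get {ε}. So FIRST(P) = {ε, bool}.
FIRST(B): from B->end D we get {end}; from B->bool bool bool B we get {bool}; from B->num we get {num}. So FIRST(B) = {bool, end, num}.
FIRST(D): from D->num we get {num}; from D->if D num P we get {if}; from D->ε we get {ε}. So FIRST(D) = {ε, if, num}.
FIRST(S): from S->if we get {if}; from S->B P D num we get {bool, end, num}; from S->ε we get {ε}. So FIRST(S) = {ε, bool, end, if, num}.
FOLLOW(S) includes $ since S is the start symbol.
FOLLOW(S): S appears on no right-hand side. Thus FOLLOW(S) = {$}.
FOLLOW(B): in S->B P D num, B is followed by P D num with FIRST {bool, if, num}; in B->bool bool bool B, the suffix after B is empty (adds nothing new). Thus FOLLOW(B) = {bool, if, num}.
FOLLOW(D): in S->B P D num, D is followed by num with FIRST {num}; in B->end D, the suffix after D is empty, so FOLLOW(D) ⊇ FOLLOW(B) = {bool, if, num}; in D->if D num P, D is followed by num P with FIRST {num}. Thus FOLLOW(D) = {bool, if, num}.
FOLLOW(P): in S->B P D num, P is followed by D num with FIRST {if, num}; in D->if D num P, the suffix after P is empty, so FOLLOW(P) ⊇ FOLLOW(D) = {bool, if, num}. Thus FOLLOW(P) = {bool, if, num}.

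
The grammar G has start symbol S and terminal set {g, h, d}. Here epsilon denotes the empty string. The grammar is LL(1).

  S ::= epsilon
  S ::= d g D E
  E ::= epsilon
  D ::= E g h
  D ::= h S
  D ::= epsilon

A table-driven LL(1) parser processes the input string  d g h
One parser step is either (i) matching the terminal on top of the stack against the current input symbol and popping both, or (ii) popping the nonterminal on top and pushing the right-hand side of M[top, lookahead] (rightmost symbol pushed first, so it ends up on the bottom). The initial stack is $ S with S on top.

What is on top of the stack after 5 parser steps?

S

     Stack      Input    Action
  1  $ S        d g h $  expand S ::= d g D E
  2  $ E D g d  d g h $  match d
  3  $ E D g    g h $    match g
  4  $ E D      h $      expand D ::= h S
  5  $ E S h    h $      match h
Stack after step 5: $ E S (top = S).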